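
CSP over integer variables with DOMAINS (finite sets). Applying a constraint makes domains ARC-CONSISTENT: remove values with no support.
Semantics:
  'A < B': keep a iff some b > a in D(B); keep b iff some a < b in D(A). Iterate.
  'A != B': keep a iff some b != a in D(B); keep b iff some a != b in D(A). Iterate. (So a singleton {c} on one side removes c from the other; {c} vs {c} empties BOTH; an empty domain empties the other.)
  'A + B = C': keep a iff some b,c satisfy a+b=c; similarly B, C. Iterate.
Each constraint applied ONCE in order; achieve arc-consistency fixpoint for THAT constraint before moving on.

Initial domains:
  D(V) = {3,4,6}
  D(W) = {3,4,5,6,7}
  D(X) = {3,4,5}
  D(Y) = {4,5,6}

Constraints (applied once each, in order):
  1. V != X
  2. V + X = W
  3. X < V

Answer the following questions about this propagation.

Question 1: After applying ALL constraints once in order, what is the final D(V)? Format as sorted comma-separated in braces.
Constraint 1 (V != X) on D(V)={3,4,6} D(X)={3,4,5}: no change
Constraint 2 (V + X = W) on D(V)={3,4,6} D(X)={3,4,5} D(W)={3,4,5,6,7}: V {3,4,6}->{3,4}; X {3,4,5}->{3,4}; W {3,4,5,6,7}->{6,7}
Constraint 3 (X < V) on D(X)={3,4} D(V)={3,4}: X {3,4}->{3}; V {3,4}->{4}
So after all 3 constraints: D(V) = {4}

Answer: {4}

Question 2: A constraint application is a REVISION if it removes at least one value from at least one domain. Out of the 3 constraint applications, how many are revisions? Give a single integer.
Answer: 2

Derivation:
Constraint 1 (V != X) on D(V)={3,4,6} D(X)={3,4,5}: no change => not a revision
Constraint 2 (V + X = W) on D(V)={3,4,6} D(X)={3,4,5} D(W)={3,4,5,6,7}: V {3,4,6}->{3,4}; X {3,4,5}->{3,4}; W {3,4,5,6,7}->{6,7} => REVISION
Constraint 3 (X < V) on D(X)={3,4} D(V)={3,4}: X {3,4}->{3}; V {3,4}->{4} => REVISION
Total revisions = 2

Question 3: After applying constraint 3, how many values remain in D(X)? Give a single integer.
Answer: 1

Derivation:
Constraint 1 (V != X) on D(V)={3,4,6} D(X)={3,4,5}: no change
Constraint 2 (V + X = W) on D(V)={3,4,6} D(X)={3,4,5} D(W)={3,4,5,6,7}: V {3,4,6}->{3,4}; X {3,4,5}->{3,4}; W {3,4,5,6,7}->{6,7}
Constraint 3 (X < V) on D(X)={3,4} D(V)={3,4}: X {3,4}->{3}; V {3,4}->{4}
So after constraint 3: D(X)={3}, size = 1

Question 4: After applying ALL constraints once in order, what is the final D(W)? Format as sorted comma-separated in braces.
Constraint 1 (V != X) on D(V)={3,4,6} D(X)={3,4,5}: no change
Constraint 2 (V + X = W) on D(V)={3,4,6} D(X)={3,4,5} D(W)={3,4,5,6,7}: V {3,4,6}->{3,4}; X {3,4,5}->{3,4}; W {3,4,5,6,7}->{6,7}
Constraint 3 (X < V) on D(X)={3,4} D(V)={3,4}: X {3,4}->{3}; V {3,4}->{4}
So after all 3 constraints: D(W) = {6,7}

Answer: {6,7}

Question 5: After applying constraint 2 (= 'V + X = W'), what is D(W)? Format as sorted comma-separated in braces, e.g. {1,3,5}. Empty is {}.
Answer: {6,7}

Derivation:
Constraint 1 (V != X) on D(V)={3,4,6} D(X)={3,4,5}: no change
Constraint 2 (V + X = W) on D(V)={3,4,6} D(X)={3,4,5} D(W)={3,4,5,6,7}: V {3,4,6}->{3,4}; X {3,4,5}->{3,4}; W {3,4,5,6,7}->{6,7}
So after constraint 2: D(W) = {6,7}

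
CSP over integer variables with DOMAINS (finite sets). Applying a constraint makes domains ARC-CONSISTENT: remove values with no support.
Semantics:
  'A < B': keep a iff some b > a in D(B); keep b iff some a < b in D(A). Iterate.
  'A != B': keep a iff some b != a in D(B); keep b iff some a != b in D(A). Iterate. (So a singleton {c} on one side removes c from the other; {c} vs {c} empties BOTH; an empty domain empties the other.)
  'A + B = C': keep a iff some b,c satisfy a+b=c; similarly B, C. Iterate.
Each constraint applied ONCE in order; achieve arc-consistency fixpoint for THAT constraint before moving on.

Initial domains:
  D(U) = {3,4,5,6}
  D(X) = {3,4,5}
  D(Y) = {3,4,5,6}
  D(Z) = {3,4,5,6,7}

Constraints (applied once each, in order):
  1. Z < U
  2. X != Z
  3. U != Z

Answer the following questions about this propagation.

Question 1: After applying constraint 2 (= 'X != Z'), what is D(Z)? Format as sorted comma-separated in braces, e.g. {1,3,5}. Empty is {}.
Answer: {3,4,5}

Derivation:
Constraint 1 (Z < U) on D(Z)={3,4,5,6,7} D(U)={3,4,5,6}: Z {3,4,5,6,7}->{3,4,5}; U {3,4,5,6}->{4,5,6}
Constraint 2 (X != Z) on D(X)={3,4,5} D(Z)={3,4,5}: no change
So after constraint 2: D(Z) = {3,4,5}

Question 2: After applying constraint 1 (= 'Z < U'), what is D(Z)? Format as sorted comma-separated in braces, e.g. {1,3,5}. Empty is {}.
Answer: {3,4,5}

Derivation:
Constraint 1 (Z < U) on D(Z)={3,4,5,6,7} D(U)={3,4,5,6}: Z {3,4,5,6,7}->{3,4,5}; U {3,4,5,6}->{4,5,6}
So after constraint 1: D(Z) = {3,4,5}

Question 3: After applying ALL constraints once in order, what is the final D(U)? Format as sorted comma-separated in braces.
Constraint 1 (Z < U) on D(Z)={3,4,5,6,7} D(U)={3,4,5,6}: Z {3,4,5,6,7}->{3,4,5}; U {3,4,5,6}->{4,5,6}
Constraint 2 (X != Z) on D(X)={3,4,5} D(Z)={3,4,5}: no change
Constraint 3 (U != Z) on D(U)={4,5,6} D(Z)={3,4,5}: no change
So after all 3 constraints: D(U) = {4,5,6}

Answer: {4,5,6}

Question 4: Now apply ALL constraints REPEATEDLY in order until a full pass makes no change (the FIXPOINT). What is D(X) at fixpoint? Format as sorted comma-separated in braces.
pass 0 (initial): D(X)={3,4,5}
pass 1: U {3,4,5,6}->{4,5,6}; Z {3,4,5,6,7}->{3,4,5}
pass 2: no change
Fixpoint after 2 passes: D(X) = {3,4,5}

Answer: {3,4,5}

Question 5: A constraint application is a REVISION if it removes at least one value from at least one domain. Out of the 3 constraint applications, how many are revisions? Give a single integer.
Constraint 1 (Z < U) on D(Z)={3,4,5,6,7} D(U)={3,4,5,6}: Z {3,4,5,6,7}->{3,4,5}; U {3,4,5,6}->{4,5,6} => REVISION
Constraint 2 (X != Z) on D(X)={3,4,5} D(Z)={3,4,5}: no change => not a revision
Constraint 3 (U != Z) on D(U)={4,5,6} D(Z)={3,4,5}: no change => not a revision
Total revisions = 1

Answer: 1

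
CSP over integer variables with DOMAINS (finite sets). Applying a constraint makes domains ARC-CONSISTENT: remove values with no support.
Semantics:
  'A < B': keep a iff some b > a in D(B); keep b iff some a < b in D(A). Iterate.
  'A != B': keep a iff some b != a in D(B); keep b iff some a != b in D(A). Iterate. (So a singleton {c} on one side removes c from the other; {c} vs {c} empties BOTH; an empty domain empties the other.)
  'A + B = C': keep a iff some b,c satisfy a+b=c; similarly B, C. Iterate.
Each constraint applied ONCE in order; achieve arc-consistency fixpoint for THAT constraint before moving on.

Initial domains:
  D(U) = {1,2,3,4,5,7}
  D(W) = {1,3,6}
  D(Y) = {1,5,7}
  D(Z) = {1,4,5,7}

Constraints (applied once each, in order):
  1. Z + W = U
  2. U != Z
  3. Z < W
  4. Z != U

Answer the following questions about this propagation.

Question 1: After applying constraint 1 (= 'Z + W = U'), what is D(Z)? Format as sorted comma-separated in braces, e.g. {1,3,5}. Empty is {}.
Answer: {1,4}

Derivation:
Constraint 1 (Z + W = U) on D(Z)={1,4,5,7} D(W)={1,3,6} D(U)={1,2,3,4,5,7}: Z {1,4,5,7}->{1,4}; U {1,2,3,4,5,7}->{2,4,5,7}
So after constraint 1: D(Z) = {1,4}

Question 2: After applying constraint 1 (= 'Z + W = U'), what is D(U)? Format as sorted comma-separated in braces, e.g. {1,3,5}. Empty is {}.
Answer: {2,4,5,7}

Derivation:
Constraint 1 (Z + W = U) on D(Z)={1,4,5,7} D(W)={1,3,6} D(U)={1,2,3,4,5,7}: Z {1,4,5,7}->{1,4}; U {1,2,3,4,5,7}->{2,4,5,7}
So after constraint 1: D(U) = {2,4,5,7}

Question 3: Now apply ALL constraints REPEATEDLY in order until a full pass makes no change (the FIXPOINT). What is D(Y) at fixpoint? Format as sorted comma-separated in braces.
Answer: {1,5,7}

Derivation:
pass 0 (initial): D(Y)={1,5,7}
pass 1: U {1,2,3,4,5,7}->{2,4,5,7}; W {1,3,6}->{3,6}; Z {1,4,5,7}->{1,4}
pass 2: U {2,4,5,7}->{4,7}
pass 3: no change
Fixpoint after 3 passes: D(Y) = {1,5,7}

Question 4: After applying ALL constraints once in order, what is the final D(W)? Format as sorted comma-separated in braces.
Answer: {3,6}

Derivation:
Constraint 1 (Z + W = U) on D(Z)={1,4,5,7} D(W)={1,3,6} D(U)={1,2,3,4,5,7}: Z {1,4,5,7}->{1,4}; U {1,2,3,4,5,7}->{2,4,5,7}
Constraint 2 (U != Z) on D(U)={2,4,5,7} D(Z)={1,4}: no change
Constraint 3 (Z < W) on D(Z)={1,4} D(W)={1,3,6}: W {1,3,6}->{3,6}
Constraint 4 (Z != U) on D(Z)={1,4} D(U)={2,4,5,7}: no change
So after all 4 constraints: D(W) = {3,6}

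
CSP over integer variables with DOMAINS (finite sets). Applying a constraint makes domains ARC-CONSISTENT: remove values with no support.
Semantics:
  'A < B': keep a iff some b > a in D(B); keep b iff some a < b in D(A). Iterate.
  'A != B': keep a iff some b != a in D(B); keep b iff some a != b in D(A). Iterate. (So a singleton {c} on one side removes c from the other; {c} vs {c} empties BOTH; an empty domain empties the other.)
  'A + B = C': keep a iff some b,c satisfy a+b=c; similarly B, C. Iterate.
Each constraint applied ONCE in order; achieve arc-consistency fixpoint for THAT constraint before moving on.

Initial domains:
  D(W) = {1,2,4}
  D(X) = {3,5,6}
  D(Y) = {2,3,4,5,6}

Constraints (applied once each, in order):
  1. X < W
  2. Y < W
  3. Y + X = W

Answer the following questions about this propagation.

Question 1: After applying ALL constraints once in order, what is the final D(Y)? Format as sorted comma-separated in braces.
Constraint 1 (X < W) on D(X)={3,5,6} D(W)={1,2,4}: X {3,5,6}->{3}; W {1,2,4}->{4}
Constraint 2 (Y < W) on D(Y)={2,3,4,5,6} D(W)={4}: Y {2,3,4,5,6}->{2,3}
Constraint 3 (Y + X = W) on D(Y)={2,3} D(X)={3} D(W)={4}: Y {2,3}->{}; X {3}->{}; W {4}->{}
So after all 3 constraints: D(Y) = {}

Answer: {}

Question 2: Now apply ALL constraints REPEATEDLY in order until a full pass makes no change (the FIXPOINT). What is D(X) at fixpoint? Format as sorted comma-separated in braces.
pass 0 (initial): D(X)={3,5,6}
pass 1: W {1,2,4}->{}; X {3,5,6}->{}; Y {2,3,4,5,6}->{}
pass 2: no change
Fixpoint after 2 passes: D(X) = {}

Answer: {}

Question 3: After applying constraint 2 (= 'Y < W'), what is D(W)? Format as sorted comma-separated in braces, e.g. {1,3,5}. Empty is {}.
Answer: {4}

Derivation:
Constraint 1 (X < W) on D(X)={3,5,6} D(W)={1,2,4}: X {3,5,6}->{3}; W {1,2,4}->{4}
Constraint 2 (Y < W) on D(Y)={2,3,4,5,6} D(W)={4}: Y {2,3,4,5,6}->{2,3}
So after constraint 2: D(W) = {4}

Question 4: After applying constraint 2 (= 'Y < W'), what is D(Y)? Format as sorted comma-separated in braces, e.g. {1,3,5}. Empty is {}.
Constraint 1 (X < W) on D(X)={3,5,6} D(W)={1,2,4}: X {3,5,6}->{3}; W {1,2,4}->{4}
Constraint 2 (Y < W) on D(Y)={2,3,4,5,6} D(W)={4}: Y {2,3,4,5,6}->{2,3}
So after constraint 2: D(Y) = {2,3}

Answer: {2,3}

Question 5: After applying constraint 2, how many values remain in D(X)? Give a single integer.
Answer: 1

Derivation:
Constraint 1 (X < W) on D(X)={3,5,6} D(W)={1,2,4}: X {3,5,6}->{3}; W {1,2,4}->{4}
Constraint 2 (Y < W) on D(Y)={2,3,4,5,6} D(W)={4}: Y {2,3,4,5,6}->{2,3}
So after constraint 2: D(X)={3}, size = 1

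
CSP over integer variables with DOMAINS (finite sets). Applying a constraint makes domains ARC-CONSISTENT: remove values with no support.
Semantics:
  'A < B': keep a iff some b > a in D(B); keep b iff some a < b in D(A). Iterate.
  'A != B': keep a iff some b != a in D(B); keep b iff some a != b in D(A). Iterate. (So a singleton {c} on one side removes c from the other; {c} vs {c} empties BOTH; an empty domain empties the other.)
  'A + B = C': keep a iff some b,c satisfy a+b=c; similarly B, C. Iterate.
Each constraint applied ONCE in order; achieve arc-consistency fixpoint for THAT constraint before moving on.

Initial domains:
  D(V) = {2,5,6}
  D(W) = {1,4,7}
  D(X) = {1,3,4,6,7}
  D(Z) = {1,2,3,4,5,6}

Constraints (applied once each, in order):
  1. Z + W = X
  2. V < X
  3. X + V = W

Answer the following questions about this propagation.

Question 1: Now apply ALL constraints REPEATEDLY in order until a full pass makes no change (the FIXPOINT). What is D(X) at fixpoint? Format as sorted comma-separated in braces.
Answer: {}

Derivation:
pass 0 (initial): D(X)={1,3,4,6,7}
pass 1: V {2,5,6}->{}; W {1,4,7}->{}; X {1,3,4,6,7}->{}; Z {1,2,3,4,5,6}->{2,3,5,6}
pass 2: Z {2,3,5,6}->{}
pass 3: no change
Fixpoint after 3 passes: D(X) = {}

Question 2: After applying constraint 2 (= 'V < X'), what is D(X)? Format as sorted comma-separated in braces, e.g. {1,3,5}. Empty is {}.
Answer: {3,4,6,7}

Derivation:
Constraint 1 (Z + W = X) on D(Z)={1,2,3,4,5,6} D(W)={1,4,7} D(X)={1,3,4,6,7}: Z {1,2,3,4,5,6}->{2,3,5,6}; W {1,4,7}->{1,4}; X {1,3,4,6,7}->{3,4,6,7}
Constraint 2 (V < X) on D(V)={2,5,6} D(X)={3,4,6,7}: no change
So after constraint 2: D(X) = {3,4,6,7}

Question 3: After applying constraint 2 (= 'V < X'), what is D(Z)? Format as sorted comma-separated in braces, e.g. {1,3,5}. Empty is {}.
Answer: {2,3,5,6}

Derivation:
Constraint 1 (Z + W = X) on D(Z)={1,2,3,4,5,6} D(W)={1,4,7} D(X)={1,3,4,6,7}: Z {1,2,3,4,5,6}->{2,3,5,6}; W {1,4,7}->{1,4}; X {1,3,4,6,7}->{3,4,6,7}
Constraint 2 (V < X) on D(V)={2,5,6} D(X)={3,4,6,7}: no change
So after constraint 2: D(Z) = {2,3,5,6}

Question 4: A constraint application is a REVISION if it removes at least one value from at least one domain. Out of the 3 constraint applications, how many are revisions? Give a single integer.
Answer: 2

Derivation:
Constraint 1 (Z + W = X) on D(Z)={1,2,3,4,5,6} D(W)={1,4,7} D(X)={1,3,4,6,7}: Z {1,2,3,4,5,6}->{2,3,5,6}; W {1,4,7}->{1,4}; X {1,3,4,6,7}->{3,4,6,7} => REVISION
Constraint 2 (V < X) on D(V)={2,5,6} D(X)={3,4,6,7}: no change => not a revision
Constraint 3 (X + V = W) on D(X)={3,4,6,7} D(V)={2,5,6} D(W)={1,4}: X {3,4,6,7}->{}; V {2,5,6}->{}; W {1,4}->{} => REVISION
Total revisions = 2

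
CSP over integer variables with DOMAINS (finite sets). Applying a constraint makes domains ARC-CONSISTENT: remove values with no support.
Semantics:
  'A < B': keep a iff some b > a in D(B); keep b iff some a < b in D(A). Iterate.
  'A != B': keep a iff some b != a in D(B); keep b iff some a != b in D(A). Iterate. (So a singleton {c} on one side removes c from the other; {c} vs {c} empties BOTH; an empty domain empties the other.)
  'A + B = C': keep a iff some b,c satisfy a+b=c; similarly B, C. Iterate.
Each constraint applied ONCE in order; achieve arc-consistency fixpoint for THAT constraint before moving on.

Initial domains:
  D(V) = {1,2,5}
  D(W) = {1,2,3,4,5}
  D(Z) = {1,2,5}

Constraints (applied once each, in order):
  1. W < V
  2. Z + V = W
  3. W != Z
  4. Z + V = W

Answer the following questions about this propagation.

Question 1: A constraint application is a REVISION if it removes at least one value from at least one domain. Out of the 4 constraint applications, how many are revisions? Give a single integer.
Constraint 1 (W < V) on D(W)={1,2,3,4,5} D(V)={1,2,5}: W {1,2,3,4,5}->{1,2,3,4}; V {1,2,5}->{2,5} => REVISION
Constraint 2 (Z + V = W) on D(Z)={1,2,5} D(V)={2,5} D(W)={1,2,3,4}: Z {1,2,5}->{1,2}; V {2,5}->{2}; W {1,2,3,4}->{3,4} => REVISION
Constraint 3 (W != Z) on D(W)={3,4} D(Z)={1,2}: no change => not a revision
Constraint 4 (Z + V = W) on D(Z)={1,2} D(V)={2} D(W)={3,4}: no change => not a revision
Total revisions = 2

Answer: 2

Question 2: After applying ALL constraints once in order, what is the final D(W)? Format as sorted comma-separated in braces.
Answer: {3,4}

Derivation:
Constraint 1 (W < V) on D(W)={1,2,3,4,5} D(V)={1,2,5}: W {1,2,3,4,5}->{1,2,3,4}; V {1,2,5}->{2,5}
Constraint 2 (Z + V = W) on D(Z)={1,2,5} D(V)={2,5} D(W)={1,2,3,4}: Z {1,2,5}->{1,2}; V {2,5}->{2}; W {1,2,3,4}->{3,4}
Constraint 3 (W != Z) on D(W)={3,4} D(Z)={1,2}: no change
Constraint 4 (Z + V = W) on D(Z)={1,2} D(V)={2} D(W)={3,4}: no change
So after all 4 constraints: D(W) = {3,4}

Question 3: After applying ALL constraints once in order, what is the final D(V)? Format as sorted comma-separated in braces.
Constraint 1 (W < V) on D(W)={1,2,3,4,5} D(V)={1,2,5}: W {1,2,3,4,5}->{1,2,3,4}; V {1,2,5}->{2,5}
Constraint 2 (Z + V = W) on D(Z)={1,2,5} D(V)={2,5} D(W)={1,2,3,4}: Z {1,2,5}->{1,2}; V {2,5}->{2}; W {1,2,3,4}->{3,4}
Constraint 3 (W != Z) on D(W)={3,4} D(Z)={1,2}: no change
Constraint 4 (Z + V = W) on D(Z)={1,2} D(V)={2} D(W)={3,4}: no change
So after all 4 constraints: D(V) = {2}

Answer: {2}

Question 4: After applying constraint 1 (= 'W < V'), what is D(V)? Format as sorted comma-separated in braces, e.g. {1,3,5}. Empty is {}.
Answer: {2,5}

Derivation:
Constraint 1 (W < V) on D(W)={1,2,3,4,5} D(V)={1,2,5}: W {1,2,3,4,5}->{1,2,3,4}; V {1,2,5}->{2,5}
So after constraint 1: D(V) = {2,5}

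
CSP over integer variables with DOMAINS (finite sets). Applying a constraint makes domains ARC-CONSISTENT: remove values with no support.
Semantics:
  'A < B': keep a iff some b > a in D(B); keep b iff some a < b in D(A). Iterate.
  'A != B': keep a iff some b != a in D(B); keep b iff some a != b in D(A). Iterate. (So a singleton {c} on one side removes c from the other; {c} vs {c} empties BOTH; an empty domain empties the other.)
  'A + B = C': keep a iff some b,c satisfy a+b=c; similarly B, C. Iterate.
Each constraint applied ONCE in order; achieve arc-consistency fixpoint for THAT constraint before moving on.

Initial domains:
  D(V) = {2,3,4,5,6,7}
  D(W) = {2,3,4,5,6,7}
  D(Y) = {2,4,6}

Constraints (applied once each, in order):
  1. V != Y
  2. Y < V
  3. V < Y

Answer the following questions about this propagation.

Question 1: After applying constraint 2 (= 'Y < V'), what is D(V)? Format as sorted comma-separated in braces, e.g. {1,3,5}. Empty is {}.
Answer: {3,4,5,6,7}

Derivation:
Constraint 1 (V != Y) on D(V)={2,3,4,5,6,7} D(Y)={2,4,6}: no change
Constraint 2 (Y < V) on D(Y)={2,4,6} D(V)={2,3,4,5,6,7}: V {2,3,4,5,6,7}->{3,4,5,6,7}
So after constraint 2: D(V) = {3,4,5,6,7}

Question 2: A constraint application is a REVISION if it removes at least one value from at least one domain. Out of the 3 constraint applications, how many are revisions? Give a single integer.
Answer: 2

Derivation:
Constraint 1 (V != Y) on D(V)={2,3,4,5,6,7} D(Y)={2,4,6}: no change => not a revision
Constraint 2 (Y < V) on D(Y)={2,4,6} D(V)={2,3,4,5,6,7}: V {2,3,4,5,6,7}->{3,4,5,6,7} => REVISION
Constraint 3 (V < Y) on D(V)={3,4,5,6,7} D(Y)={2,4,6}: V {3,4,5,6,7}->{3,4,5}; Y {2,4,6}->{4,6} => REVISION
Total revisions = 2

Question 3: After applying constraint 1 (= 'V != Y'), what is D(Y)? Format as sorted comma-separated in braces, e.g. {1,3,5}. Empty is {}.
Answer: {2,4,6}

Derivation:
Constraint 1 (V != Y) on D(V)={2,3,4,5,6,7} D(Y)={2,4,6}: no change
So after constraint 1: D(Y) = {2,4,6}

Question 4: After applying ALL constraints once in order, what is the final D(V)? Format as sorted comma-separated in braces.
Constraint 1 (V != Y) on D(V)={2,3,4,5,6,7} D(Y)={2,4,6}: no change
Constraint 2 (Y < V) on D(Y)={2,4,6} D(V)={2,3,4,5,6,7}: V {2,3,4,5,6,7}->{3,4,5,6,7}
Constraint 3 (V < Y) on D(V)={3,4,5,6,7} D(Y)={2,4,6}: V {3,4,5,6,7}->{3,4,5}; Y {2,4,6}->{4,6}
So after all 3 constraints: D(V) = {3,4,5}

Answer: {3,4,5}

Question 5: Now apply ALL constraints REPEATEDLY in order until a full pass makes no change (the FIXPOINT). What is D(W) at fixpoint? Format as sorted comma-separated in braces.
Answer: {2,3,4,5,6,7}

Derivation:
pass 0 (initial): D(W)={2,3,4,5,6,7}
pass 1: V {2,3,4,5,6,7}->{3,4,5}; Y {2,4,6}->{4,6}
pass 2: V {3,4,5}->{}; Y {4,6}->{}
pass 3: no change
Fixpoint after 3 passes: D(W) = {2,3,4,5,6,7}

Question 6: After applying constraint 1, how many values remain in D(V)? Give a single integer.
Answer: 6

Derivation:
Constraint 1 (V != Y) on D(V)={2,3,4,5,6,7} D(Y)={2,4,6}: no change
So after constraint 1: D(V)={2,3,4,5,6,7}, size = 6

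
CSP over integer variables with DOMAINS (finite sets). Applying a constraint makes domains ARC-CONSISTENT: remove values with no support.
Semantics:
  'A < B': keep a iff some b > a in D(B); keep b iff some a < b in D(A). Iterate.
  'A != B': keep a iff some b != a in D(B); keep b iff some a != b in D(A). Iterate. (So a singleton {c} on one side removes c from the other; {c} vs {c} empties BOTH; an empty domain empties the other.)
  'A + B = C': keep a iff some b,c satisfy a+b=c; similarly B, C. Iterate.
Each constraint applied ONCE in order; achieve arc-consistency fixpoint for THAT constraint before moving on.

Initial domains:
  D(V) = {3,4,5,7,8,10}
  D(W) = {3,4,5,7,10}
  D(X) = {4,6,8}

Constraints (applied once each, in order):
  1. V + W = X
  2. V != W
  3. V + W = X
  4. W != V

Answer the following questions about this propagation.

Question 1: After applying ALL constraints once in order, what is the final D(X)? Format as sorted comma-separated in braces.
Answer: {6,8}

Derivation:
Constraint 1 (V + W = X) on D(V)={3,4,5,7,8,10} D(W)={3,4,5,7,10} D(X)={4,6,8}: V {3,4,5,7,8,10}->{3,4,5}; W {3,4,5,7,10}->{3,4,5}; X {4,6,8}->{6,8}
Constraint 2 (V != W) on D(V)={3,4,5} D(W)={3,4,5}: no change
Constraint 3 (V + W = X) on D(V)={3,4,5} D(W)={3,4,5} D(X)={6,8}: no change
Constraint 4 (W != V) on D(W)={3,4,5} D(V)={3,4,5}: no change
So after all 4 constraints: D(X) = {6,8}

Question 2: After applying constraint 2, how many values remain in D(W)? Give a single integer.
Answer: 3

Derivation:
Constraint 1 (V + W = X) on D(V)={3,4,5,7,8,10} D(W)={3,4,5,7,10} D(X)={4,6,8}: V {3,4,5,7,8,10}->{3,4,5}; W {3,4,5,7,10}->{3,4,5}; X {4,6,8}->{6,8}
Constraint 2 (V != W) on D(V)={3,4,5} D(W)={3,4,5}: no change
So after constraint 2: D(W)={3,4,5}, size = 3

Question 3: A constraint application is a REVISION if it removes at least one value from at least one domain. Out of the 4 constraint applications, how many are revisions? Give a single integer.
Answer: 1

Derivation:
Constraint 1 (V + W = X) on D(V)={3,4,5,7,8,10} D(W)={3,4,5,7,10} D(X)={4,6,8}: V {3,4,5,7,8,10}->{3,4,5}; W {3,4,5,7,10}->{3,4,5}; X {4,6,8}->{6,8} => REVISION
Constraint 2 (V != W) on D(V)={3,4,5} D(W)={3,4,5}: no change => not a revision
Constraint 3 (V + W = X) on D(V)={3,4,5} D(W)={3,4,5} D(X)={6,8}: no change => not a revision
Constraint 4 (W != V) on D(W)={3,4,5} D(V)={3,4,5}: no change => not a revision
Total revisions = 1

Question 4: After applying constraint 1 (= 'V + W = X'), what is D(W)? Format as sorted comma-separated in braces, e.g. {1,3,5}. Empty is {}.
Answer: {3,4,5}

Derivation:
Constraint 1 (V + W = X) on D(V)={3,4,5,7,8,10} D(W)={3,4,5,7,10} D(X)={4,6,8}: V {3,4,5,7,8,10}->{3,4,5}; W {3,4,5,7,10}->{3,4,5}; X {4,6,8}->{6,8}
So after constraint 1: D(W) = {3,4,5}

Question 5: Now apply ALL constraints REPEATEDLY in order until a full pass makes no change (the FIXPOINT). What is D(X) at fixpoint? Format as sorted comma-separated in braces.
Answer: {6,8}

Derivation:
pass 0 (initial): D(X)={4,6,8}
pass 1: V {3,4,5,7,8,10}->{3,4,5}; W {3,4,5,7,10}->{3,4,5}; X {4,6,8}->{6,8}
pass 2: no change
Fixpoint after 2 passes: D(X) = {6,8}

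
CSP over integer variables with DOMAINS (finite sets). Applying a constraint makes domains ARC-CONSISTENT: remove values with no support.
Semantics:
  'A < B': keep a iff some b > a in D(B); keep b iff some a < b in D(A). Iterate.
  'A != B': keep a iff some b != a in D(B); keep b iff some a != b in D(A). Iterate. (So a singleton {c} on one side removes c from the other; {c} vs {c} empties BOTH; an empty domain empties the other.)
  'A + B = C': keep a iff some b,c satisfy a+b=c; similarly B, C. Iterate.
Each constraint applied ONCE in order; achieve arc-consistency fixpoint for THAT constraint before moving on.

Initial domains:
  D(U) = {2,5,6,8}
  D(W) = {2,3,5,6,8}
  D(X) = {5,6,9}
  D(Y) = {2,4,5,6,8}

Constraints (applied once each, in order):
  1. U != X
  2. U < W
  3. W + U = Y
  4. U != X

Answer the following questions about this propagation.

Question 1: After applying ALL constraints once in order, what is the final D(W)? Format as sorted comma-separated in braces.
Answer: {3,6}

Derivation:
Constraint 1 (U != X) on D(U)={2,5,6,8} D(X)={5,6,9}: no change
Constraint 2 (U < W) on D(U)={2,5,6,8} D(W)={2,3,5,6,8}: U {2,5,6,8}->{2,5,6}; W {2,3,5,6,8}->{3,5,6,8}
Constraint 3 (W + U = Y) on D(W)={3,5,6,8} D(U)={2,5,6} D(Y)={2,4,5,6,8}: W {3,5,6,8}->{3,6}; U {2,5,6}->{2,5}; Y {2,4,5,6,8}->{5,8}
Constraint 4 (U != X) on D(U)={2,5} D(X)={5,6,9}: no change
So after all 4 constraints: D(W) = {3,6}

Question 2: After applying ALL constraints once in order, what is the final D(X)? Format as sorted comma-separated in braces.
Answer: {5,6,9}

Derivation:
Constraint 1 (U != X) on D(U)={2,5,6,8} D(X)={5,6,9}: no change
Constraint 2 (U < W) on D(U)={2,5,6,8} D(W)={2,3,5,6,8}: U {2,5,6,8}->{2,5,6}; W {2,3,5,6,8}->{3,5,6,8}
Constraint 3 (W + U = Y) on D(W)={3,5,6,8} D(U)={2,5,6} D(Y)={2,4,5,6,8}: W {3,5,6,8}->{3,6}; U {2,5,6}->{2,5}; Y {2,4,5,6,8}->{5,8}
Constraint 4 (U != X) on D(U)={2,5} D(X)={5,6,9}: no change
So after all 4 constraints: D(X) = {5,6,9}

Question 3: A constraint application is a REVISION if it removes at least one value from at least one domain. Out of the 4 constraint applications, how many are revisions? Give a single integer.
Answer: 2

Derivation:
Constraint 1 (U != X) on D(U)={2,5,6,8} D(X)={5,6,9}: no change => not a revision
Constraint 2 (U < W) on D(U)={2,5,6,8} D(W)={2,3,5,6,8}: U {2,5,6,8}->{2,5,6}; W {2,3,5,6,8}->{3,5,6,8} => REVISION
Constraint 3 (W + U = Y) on D(W)={3,5,6,8} D(U)={2,5,6} D(Y)={2,4,5,6,8}: W {3,5,6,8}->{3,6}; U {2,5,6}->{2,5}; Y {2,4,5,6,8}->{5,8} => REVISION
Constraint 4 (U != X) on D(U)={2,5} D(X)={5,6,9}: no change => not a revision
Total revisions = 2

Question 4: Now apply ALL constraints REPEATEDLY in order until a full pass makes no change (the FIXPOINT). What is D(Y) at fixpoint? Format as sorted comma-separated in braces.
Answer: {5,8}

Derivation:
pass 0 (initial): D(Y)={2,4,5,6,8}
pass 1: U {2,5,6,8}->{2,5}; W {2,3,5,6,8}->{3,6}; Y {2,4,5,6,8}->{5,8}
pass 2: no change
Fixpoint after 2 passes: D(Y) = {5,8}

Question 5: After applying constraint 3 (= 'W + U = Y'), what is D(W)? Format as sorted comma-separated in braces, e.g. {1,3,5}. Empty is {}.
Constraint 1 (U != X) on D(U)={2,5,6,8} D(X)={5,6,9}: no change
Constraint 2 (U < W) on D(U)={2,5,6,8} D(W)={2,3,5,6,8}: U {2,5,6,8}->{2,5,6}; W {2,3,5,6,8}->{3,5,6,8}
Constraint 3 (W + U = Y) on D(W)={3,5,6,8} D(U)={2,5,6} D(Y)={2,4,5,6,8}: W {3,5,6,8}->{3,6}; U {2,5,6}->{2,5}; Y {2,4,5,6,8}->{5,8}
So after constraint 3: D(W) = {3,6}

Answer: {3,6}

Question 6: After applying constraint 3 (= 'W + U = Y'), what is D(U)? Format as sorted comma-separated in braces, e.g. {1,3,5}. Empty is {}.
Answer: {2,5}

Derivation:
Constraint 1 (U != X) on D(U)={2,5,6,8} D(X)={5,6,9}: no change
Constraint 2 (U < W) on D(U)={2,5,6,8} D(W)={2,3,5,6,8}: U {2,5,6,8}->{2,5,6}; W {2,3,5,6,8}->{3,5,6,8}
Constraint 3 (W + U = Y) on D(W)={3,5,6,8} D(U)={2,5,6} D(Y)={2,4,5,6,8}: W {3,5,6,8}->{3,6}; U {2,5,6}->{2,5}; Y {2,4,5,6,8}->{5,8}
So after constraint 3: D(U) = {2,5}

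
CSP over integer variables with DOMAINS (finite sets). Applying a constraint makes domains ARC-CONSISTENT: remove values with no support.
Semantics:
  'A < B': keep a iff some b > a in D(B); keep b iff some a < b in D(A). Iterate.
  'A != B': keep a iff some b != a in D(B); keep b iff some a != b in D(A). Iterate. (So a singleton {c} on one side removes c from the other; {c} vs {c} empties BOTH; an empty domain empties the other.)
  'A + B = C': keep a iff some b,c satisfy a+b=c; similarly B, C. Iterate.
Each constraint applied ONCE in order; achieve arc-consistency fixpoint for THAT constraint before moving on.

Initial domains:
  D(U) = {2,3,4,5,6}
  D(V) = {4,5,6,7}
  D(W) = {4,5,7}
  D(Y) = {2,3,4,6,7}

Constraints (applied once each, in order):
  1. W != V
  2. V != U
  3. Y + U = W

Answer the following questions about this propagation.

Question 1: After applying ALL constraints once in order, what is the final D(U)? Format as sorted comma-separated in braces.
Constraint 1 (W != V) on D(W)={4,5,7} D(V)={4,5,6,7}: no change
Constraint 2 (V != U) on D(V)={4,5,6,7} D(U)={2,3,4,5,6}: no change
Constraint 3 (Y + U = W) on D(Y)={2,3,4,6,7} D(U)={2,3,4,5,6} D(W)={4,5,7}: Y {2,3,4,6,7}->{2,3,4}; U {2,3,4,5,6}->{2,3,4,5}
So after all 3 constraints: D(U) = {2,3,4,5}

Answer: {2,3,4,5}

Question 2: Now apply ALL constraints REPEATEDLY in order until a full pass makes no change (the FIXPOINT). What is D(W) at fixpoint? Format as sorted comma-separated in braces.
Answer: {4,5,7}

Derivation:
pass 0 (initial): D(W)={4,5,7}
pass 1: U {2,3,4,5,6}->{2,3,4,5}; Y {2,3,4,6,7}->{2,3,4}
pass 2: no change
Fixpoint after 2 passes: D(W) = {4,5,7}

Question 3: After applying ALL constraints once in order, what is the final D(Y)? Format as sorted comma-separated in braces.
Constraint 1 (W != V) on D(W)={4,5,7} D(V)={4,5,6,7}: no change
Constraint 2 (V != U) on D(V)={4,5,6,7} D(U)={2,3,4,5,6}: no change
Constraint 3 (Y + U = W) on D(Y)={2,3,4,6,7} D(U)={2,3,4,5,6} D(W)={4,5,7}: Y {2,3,4,6,7}->{2,3,4}; U {2,3,4,5,6}->{2,3,4,5}
So after all 3 constraints: D(Y) = {2,3,4}

Answer: {2,3,4}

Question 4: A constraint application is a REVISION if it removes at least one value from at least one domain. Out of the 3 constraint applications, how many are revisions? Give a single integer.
Constraint 1 (W != V) on D(W)={4,5,7} D(V)={4,5,6,7}: no change => not a revision
Constraint 2 (V != U) on D(V)={4,5,6,7} D(U)={2,3,4,5,6}: no change => not a revision
Constraint 3 (Y + U = W) on D(Y)={2,3,4,6,7} D(U)={2,3,4,5,6} D(W)={4,5,7}: Y {2,3,4,6,7}->{2,3,4}; U {2,3,4,5,6}->{2,3,4,5} => REVISION
Total revisions = 1

Answer: 1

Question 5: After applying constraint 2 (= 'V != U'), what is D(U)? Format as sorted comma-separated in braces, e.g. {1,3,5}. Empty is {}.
Constraint 1 (W != V) on D(W)={4,5,7} D(V)={4,5,6,7}: no change
Constraint 2 (V != U) on D(V)={4,5,6,7} D(U)={2,3,4,5,6}: no change
So after constraint 2: D(U) = {2,3,4,5,6}

Answer: {2,3,4,5,6}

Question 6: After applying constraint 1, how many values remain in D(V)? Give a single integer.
Constraint 1 (W != V) on D(W)={4,5,7} D(V)={4,5,6,7}: no change
So after constraint 1: D(V)={4,5,6,7}, size = 4

Answer: 4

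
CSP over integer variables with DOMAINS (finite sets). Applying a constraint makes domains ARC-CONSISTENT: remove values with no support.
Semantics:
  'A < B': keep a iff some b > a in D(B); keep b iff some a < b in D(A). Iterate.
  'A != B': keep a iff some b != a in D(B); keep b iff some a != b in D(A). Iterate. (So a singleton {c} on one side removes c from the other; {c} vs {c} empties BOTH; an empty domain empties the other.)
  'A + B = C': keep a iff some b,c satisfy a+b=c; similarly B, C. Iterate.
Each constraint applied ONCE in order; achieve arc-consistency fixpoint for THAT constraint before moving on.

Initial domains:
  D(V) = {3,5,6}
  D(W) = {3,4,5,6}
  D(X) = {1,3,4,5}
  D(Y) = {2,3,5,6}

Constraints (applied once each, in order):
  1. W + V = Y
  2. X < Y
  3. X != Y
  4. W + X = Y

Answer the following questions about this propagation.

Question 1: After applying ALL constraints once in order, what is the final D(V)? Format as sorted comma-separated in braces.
Constraint 1 (W + V = Y) on D(W)={3,4,5,6} D(V)={3,5,6} D(Y)={2,3,5,6}: W {3,4,5,6}->{3}; V {3,5,6}->{3}; Y {2,3,5,6}->{6}
Constraint 2 (X < Y) on D(X)={1,3,4,5} D(Y)={6}: no change
Constraint 3 (X != Y) on D(X)={1,3,4,5} D(Y)={6}: no change
Constraint 4 (W + X = Y) on D(W)={3} D(X)={1,3,4,5} D(Y)={6}: X {1,3,4,5}->{3}
So after all 4 constraints: D(V) = {3}

Answer: {3}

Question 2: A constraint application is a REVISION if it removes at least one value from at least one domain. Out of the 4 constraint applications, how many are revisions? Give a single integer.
Constraint 1 (W + V = Y) on D(W)={3,4,5,6} D(V)={3,5,6} D(Y)={2,3,5,6}: W {3,4,5,6}->{3}; V {3,5,6}->{3}; Y {2,3,5,6}->{6} => REVISION
Constraint 2 (X < Y) on D(X)={1,3,4,5} D(Y)={6}: no change => not a revision
Constraint 3 (X != Y) on D(X)={1,3,4,5} D(Y)={6}: no change => not a revision
Constraint 4 (W + X = Y) on D(W)={3} D(X)={1,3,4,5} D(Y)={6}: X {1,3,4,5}->{3} => REVISION
Total revisions = 2

Answer: 2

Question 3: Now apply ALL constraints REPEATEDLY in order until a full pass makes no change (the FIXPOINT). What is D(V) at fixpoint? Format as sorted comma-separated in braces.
pass 0 (initial): D(V)={3,5,6}
pass 1: V {3,5,6}->{3}; W {3,4,5,6}->{3}; X {1,3,4,5}->{3}; Y {2,3,5,6}->{6}
pass 2: no change
Fixpoint after 2 passes: D(V) = {3}

Answer: {3}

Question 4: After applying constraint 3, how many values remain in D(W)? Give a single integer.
Answer: 1

Derivation:
Constraint 1 (W + V = Y) on D(W)={3,4,5,6} D(V)={3,5,6} D(Y)={2,3,5,6}: W {3,4,5,6}->{3}; V {3,5,6}->{3}; Y {2,3,5,6}->{6}
Constraint 2 (X < Y) on D(X)={1,3,4,5} D(Y)={6}: no change
Constraint 3 (X != Y) on D(X)={1,3,4,5} D(Y)={6}: no change
So after constraint 3: D(W)={3}, size = 1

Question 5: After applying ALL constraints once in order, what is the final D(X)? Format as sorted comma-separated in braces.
Constraint 1 (W + V = Y) on D(W)={3,4,5,6} D(V)={3,5,6} D(Y)={2,3,5,6}: W {3,4,5,6}->{3}; V {3,5,6}->{3}; Y {2,3,5,6}->{6}
Constraint 2 (X < Y) on D(X)={1,3,4,5} D(Y)={6}: no change
Constraint 3 (X != Y) on D(X)={1,3,4,5} D(Y)={6}: no change
Constraint 4 (W + X = Y) on D(W)={3} D(X)={1,3,4,5} D(Y)={6}: X {1,3,4,5}->{3}
So after all 4 constraints: D(X) = {3}

Answer: {3}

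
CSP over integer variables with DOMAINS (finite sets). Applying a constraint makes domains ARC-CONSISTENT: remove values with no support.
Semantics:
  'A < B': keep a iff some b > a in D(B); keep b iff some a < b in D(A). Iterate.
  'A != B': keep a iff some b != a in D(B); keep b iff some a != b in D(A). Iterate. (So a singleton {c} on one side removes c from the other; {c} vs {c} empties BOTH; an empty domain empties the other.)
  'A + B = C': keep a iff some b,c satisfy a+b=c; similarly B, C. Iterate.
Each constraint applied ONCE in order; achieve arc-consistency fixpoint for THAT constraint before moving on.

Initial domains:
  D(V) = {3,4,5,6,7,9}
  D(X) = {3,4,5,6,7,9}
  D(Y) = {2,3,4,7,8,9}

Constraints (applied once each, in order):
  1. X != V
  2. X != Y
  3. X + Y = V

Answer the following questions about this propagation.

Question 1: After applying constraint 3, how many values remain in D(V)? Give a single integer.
Answer: 4

Derivation:
Constraint 1 (X != V) on D(X)={3,4,5,6,7,9} D(V)={3,4,5,6,7,9}: no change
Constraint 2 (X != Y) on D(X)={3,4,5,6,7,9} D(Y)={2,3,4,7,8,9}: no change
Constraint 3 (X + Y = V) on D(X)={3,4,5,6,7,9} D(Y)={2,3,4,7,8,9} D(V)={3,4,5,6,7,9}: X {3,4,5,6,7,9}->{3,4,5,6,7}; Y {2,3,4,7,8,9}->{2,3,4}; V {3,4,5,6,7,9}->{5,6,7,9}
So after constraint 3: D(V)={5,6,7,9}, size = 4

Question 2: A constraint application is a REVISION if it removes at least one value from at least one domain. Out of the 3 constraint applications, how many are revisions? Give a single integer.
Answer: 1

Derivation:
Constraint 1 (X != V) on D(X)={3,4,5,6,7,9} D(V)={3,4,5,6,7,9}: no change => not a revision
Constraint 2 (X != Y) on D(X)={3,4,5,6,7,9} D(Y)={2,3,4,7,8,9}: no change => not a revision
Constraint 3 (X + Y = V) on D(X)={3,4,5,6,7,9} D(Y)={2,3,4,7,8,9} D(V)={3,4,5,6,7,9}: X {3,4,5,6,7,9}->{3,4,5,6,7}; Y {2,3,4,7,8,9}->{2,3,4}; V {3,4,5,6,7,9}->{5,6,7,9} => REVISION
Total revisions = 1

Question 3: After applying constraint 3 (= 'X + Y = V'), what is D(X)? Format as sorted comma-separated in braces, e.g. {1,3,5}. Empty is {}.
Constraint 1 (X != V) on D(X)={3,4,5,6,7,9} D(V)={3,4,5,6,7,9}: no change
Constraint 2 (X != Y) on D(X)={3,4,5,6,7,9} D(Y)={2,3,4,7,8,9}: no change
Constraint 3 (X + Y = V) on D(X)={3,4,5,6,7,9} D(Y)={2,3,4,7,8,9} D(V)={3,4,5,6,7,9}: X {3,4,5,6,7,9}->{3,4,5,6,7}; Y {2,3,4,7,8,9}->{2,3,4}; V {3,4,5,6,7,9}->{5,6,7,9}
So after constraint 3: D(X) = {3,4,5,6,7}

Answer: {3,4,5,6,7}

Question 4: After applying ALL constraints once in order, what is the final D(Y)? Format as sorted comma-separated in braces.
Answer: {2,3,4}

Derivation:
Constraint 1 (X != V) on D(X)={3,4,5,6,7,9} D(V)={3,4,5,6,7,9}: no change
Constraint 2 (X != Y) on D(X)={3,4,5,6,7,9} D(Y)={2,3,4,7,8,9}: no change
Constraint 3 (X + Y = V) on D(X)={3,4,5,6,7,9} D(Y)={2,3,4,7,8,9} D(V)={3,4,5,6,7,9}: X {3,4,5,6,7,9}->{3,4,5,6,7}; Y {2,3,4,7,8,9}->{2,3,4}; V {3,4,5,6,7,9}->{5,6,7,9}
So after all 3 constraints: D(Y) = {2,3,4}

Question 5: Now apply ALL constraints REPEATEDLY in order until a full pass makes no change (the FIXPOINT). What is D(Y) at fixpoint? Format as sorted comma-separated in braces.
pass 0 (initial): D(Y)={2,3,4,7,8,9}
pass 1: V {3,4,5,6,7,9}->{5,6,7,9}; X {3,4,5,6,7,9}->{3,4,5,6,7}; Y {2,3,4,7,8,9}->{2,3,4}
pass 2: no change
Fixpoint after 2 passes: D(Y) = {2,3,4}

Answer: {2,3,4}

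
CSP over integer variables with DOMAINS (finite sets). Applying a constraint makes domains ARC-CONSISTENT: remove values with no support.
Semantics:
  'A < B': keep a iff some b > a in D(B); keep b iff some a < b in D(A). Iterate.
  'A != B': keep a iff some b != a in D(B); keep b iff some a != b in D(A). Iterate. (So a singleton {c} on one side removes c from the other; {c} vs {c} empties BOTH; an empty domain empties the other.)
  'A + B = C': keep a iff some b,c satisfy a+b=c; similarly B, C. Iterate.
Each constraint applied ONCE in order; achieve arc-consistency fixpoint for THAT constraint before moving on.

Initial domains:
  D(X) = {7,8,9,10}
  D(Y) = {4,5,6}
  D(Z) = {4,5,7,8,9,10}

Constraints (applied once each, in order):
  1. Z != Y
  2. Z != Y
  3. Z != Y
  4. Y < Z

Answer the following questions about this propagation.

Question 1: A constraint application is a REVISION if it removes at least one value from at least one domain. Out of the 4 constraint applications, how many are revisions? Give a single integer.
Constraint 1 (Z != Y) on D(Z)={4,5,7,8,9,10} D(Y)={4,5,6}: no change => not a revision
Constraint 2 (Z != Y) on D(Z)={4,5,7,8,9,10} D(Y)={4,5,6}: no change => not a revision
Constraint 3 (Z != Y) on D(Z)={4,5,7,8,9,10} D(Y)={4,5,6}: no change => not a revision
Constraint 4 (Y < Z) on D(Y)={4,5,6} D(Z)={4,5,7,8,9,10}: Z {4,5,7,8,9,10}->{5,7,8,9,10} => REVISION
Total revisions = 1

Answer: 1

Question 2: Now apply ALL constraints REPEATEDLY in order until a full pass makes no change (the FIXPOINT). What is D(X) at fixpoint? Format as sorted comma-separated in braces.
Answer: {7,8,9,10}

Derivation:
pass 0 (initial): D(X)={7,8,9,10}
pass 1: Z {4,5,7,8,9,10}->{5,7,8,9,10}
pass 2: no change
Fixpoint after 2 passes: D(X) = {7,8,9,10}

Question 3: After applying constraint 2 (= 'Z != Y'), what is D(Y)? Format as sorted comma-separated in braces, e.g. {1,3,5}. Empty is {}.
Answer: {4,5,6}

Derivation:
Constraint 1 (Z != Y) on D(Z)={4,5,7,8,9,10} D(Y)={4,5,6}: no change
Constraint 2 (Z != Y) on D(Z)={4,5,7,8,9,10} D(Y)={4,5,6}: no change
So after constraint 2: D(Y) = {4,5,6}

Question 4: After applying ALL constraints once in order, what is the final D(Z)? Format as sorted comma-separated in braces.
Answer: {5,7,8,9,10}

Derivation:
Constraint 1 (Z != Y) on D(Z)={4,5,7,8,9,10} D(Y)={4,5,6}: no change
Constraint 2 (Z != Y) on D(Z)={4,5,7,8,9,10} D(Y)={4,5,6}: no change
Constraint 3 (Z != Y) on D(Z)={4,5,7,8,9,10} D(Y)={4,5,6}: no change
Constraint 4 (Y < Z) on D(Y)={4,5,6} D(Z)={4,5,7,8,9,10}: Z {4,5,7,8,9,10}->{5,7,8,9,10}
So after all 4 constraints: D(Z) = {5,7,8,9,10}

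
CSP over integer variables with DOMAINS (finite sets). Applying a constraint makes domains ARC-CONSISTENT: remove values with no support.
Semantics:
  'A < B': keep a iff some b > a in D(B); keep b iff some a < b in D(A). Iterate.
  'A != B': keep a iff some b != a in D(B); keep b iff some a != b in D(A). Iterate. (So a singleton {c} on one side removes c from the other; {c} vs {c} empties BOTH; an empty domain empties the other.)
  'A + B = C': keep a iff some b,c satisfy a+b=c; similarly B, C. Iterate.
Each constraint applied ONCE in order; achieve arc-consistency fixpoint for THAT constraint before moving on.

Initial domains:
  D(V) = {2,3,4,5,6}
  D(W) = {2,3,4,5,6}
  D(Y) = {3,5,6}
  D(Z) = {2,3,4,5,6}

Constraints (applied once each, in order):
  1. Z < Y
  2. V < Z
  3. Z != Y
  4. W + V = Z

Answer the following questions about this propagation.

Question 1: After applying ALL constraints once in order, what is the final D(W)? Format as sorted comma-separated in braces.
Constraint 1 (Z < Y) on D(Z)={2,3,4,5,6} D(Y)={3,5,6}: Z {2,3,4,5,6}->{2,3,4,5}
Constraint 2 (V < Z) on D(V)={2,3,4,5,6} D(Z)={2,3,4,5}: V {2,3,4,5,6}->{2,3,4}; Z {2,3,4,5}->{3,4,5}
Constraint 3 (Z != Y) on D(Z)={3,4,5} D(Y)={3,5,6}: no change
Constraint 4 (W + V = Z) on D(W)={2,3,4,5,6} D(V)={2,3,4} D(Z)={3,4,5}: W {2,3,4,5,6}->{2,3}; V {2,3,4}->{2,3}; Z {3,4,5}->{4,5}
So after all 4 constraints: D(W) = {2,3}

Answer: {2,3}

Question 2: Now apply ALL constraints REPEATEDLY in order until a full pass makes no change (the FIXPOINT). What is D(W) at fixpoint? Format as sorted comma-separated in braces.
Answer: {2,3}

Derivation:
pass 0 (initial): D(W)={2,3,4,5,6}
pass 1: V {2,3,4,5,6}->{2,3}; W {2,3,4,5,6}->{2,3}; Z {2,3,4,5,6}->{4,5}
pass 2: Y {3,5,6}->{5,6}
pass 3: no change
Fixpoint after 3 passes: D(W) = {2,3}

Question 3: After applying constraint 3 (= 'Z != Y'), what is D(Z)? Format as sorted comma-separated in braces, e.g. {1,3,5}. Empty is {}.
Answer: {3,4,5}

Derivation:
Constraint 1 (Z < Y) on D(Z)={2,3,4,5,6} D(Y)={3,5,6}: Z {2,3,4,5,6}->{2,3,4,5}
Constraint 2 (V < Z) on D(V)={2,3,4,5,6} D(Z)={2,3,4,5}: V {2,3,4,5,6}->{2,3,4}; Z {2,3,4,5}->{3,4,5}
Constraint 3 (Z != Y) on D(Z)={3,4,5} D(Y)={3,5,6}: no change
So after constraint 3: D(Z) = {3,4,5}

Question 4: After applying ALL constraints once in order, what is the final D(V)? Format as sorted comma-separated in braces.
Answer: {2,3}

Derivation:
Constraint 1 (Z < Y) on D(Z)={2,3,4,5,6} D(Y)={3,5,6}: Z {2,3,4,5,6}->{2,3,4,5}
Constraint 2 (V < Z) on D(V)={2,3,4,5,6} D(Z)={2,3,4,5}: V {2,3,4,5,6}->{2,3,4}; Z {2,3,4,5}->{3,4,5}
Constraint 3 (Z != Y) on D(Z)={3,4,5} D(Y)={3,5,6}: no change
Constraint 4 (W + V = Z) on D(W)={2,3,4,5,6} D(V)={2,3,4} D(Z)={3,4,5}: W {2,3,4,5,6}->{2,3}; V {2,3,4}->{2,3}; Z {3,4,5}->{4,5}
So after all 4 constraints: D(V) = {2,3}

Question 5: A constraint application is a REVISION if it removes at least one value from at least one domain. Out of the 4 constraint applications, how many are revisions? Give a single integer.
Answer: 3

Derivation:
Constraint 1 (Z < Y) on D(Z)={2,3,4,5,6} D(Y)={3,5,6}: Z {2,3,4,5,6}->{2,3,4,5} => REVISION
Constraint 2 (V < Z) on D(V)={2,3,4,5,6} D(Z)={2,3,4,5}: V {2,3,4,5,6}->{2,3,4}; Z {2,3,4,5}->{3,4,5} => REVISION
Constraint 3 (Z != Y) on D(Z)={3,4,5} D(Y)={3,5,6}: no change => not a revision
Constraint 4 (W + V = Z) on D(W)={2,3,4,5,6} D(V)={2,3,4} D(Z)={3,4,5}: W {2,3,4,5,6}->{2,3}; V {2,3,4}->{2,3}; Z {3,4,5}->{4,5} => REVISION
Total revisions = 3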